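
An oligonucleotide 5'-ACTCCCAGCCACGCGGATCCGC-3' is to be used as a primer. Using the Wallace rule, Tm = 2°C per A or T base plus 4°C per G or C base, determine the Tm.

C=11, T=2, A=4, G=5
A+T = 6, G+C = 16
Tm = 2×6 + 4×16 = 76°C

76°C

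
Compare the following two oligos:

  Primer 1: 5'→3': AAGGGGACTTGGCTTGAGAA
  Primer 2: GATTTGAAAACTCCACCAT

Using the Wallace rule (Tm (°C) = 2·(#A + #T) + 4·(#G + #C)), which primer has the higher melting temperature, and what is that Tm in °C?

Primer 1, 60°C

Primer 1: A+T=10, G+C=10 → Tm = 2(10)+4(10) = 60°C
Primer 2: A+T=12, G+C=7 → Tm = 2(12)+4(7) = 52°C
60°C vs 52°C → primer 1 is higher.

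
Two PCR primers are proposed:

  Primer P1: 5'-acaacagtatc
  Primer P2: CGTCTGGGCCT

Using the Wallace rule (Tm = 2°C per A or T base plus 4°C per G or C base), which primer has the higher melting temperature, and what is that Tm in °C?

Primer P2, 38°C

Primer P1: A+T=7, G+C=4 → Tm = 2(7)+4(4) = 30°C
Primer P2: A+T=3, G+C=8 → Tm = 2(3)+4(8) = 38°C
30°C vs 38°C → primer P2 is higher.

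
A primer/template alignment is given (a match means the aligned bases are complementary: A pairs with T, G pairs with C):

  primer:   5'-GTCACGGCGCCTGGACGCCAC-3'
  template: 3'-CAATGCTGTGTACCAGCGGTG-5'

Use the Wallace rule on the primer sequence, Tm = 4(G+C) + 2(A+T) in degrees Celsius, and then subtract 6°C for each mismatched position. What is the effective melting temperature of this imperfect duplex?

Primer base counts: A=3, T=2, G=7, C=9 → A+T=5, G+C=16
Perfect-match Tm = 2(5) + 4(16) = 10 + 64 = 74°C
Mismatches (positions where the bases are not complementary): 5 (at positions 3, 7, 9, 11, 15)
Effective Tm = 74 − 5×6 = 74 − 30 = 44°C

44°C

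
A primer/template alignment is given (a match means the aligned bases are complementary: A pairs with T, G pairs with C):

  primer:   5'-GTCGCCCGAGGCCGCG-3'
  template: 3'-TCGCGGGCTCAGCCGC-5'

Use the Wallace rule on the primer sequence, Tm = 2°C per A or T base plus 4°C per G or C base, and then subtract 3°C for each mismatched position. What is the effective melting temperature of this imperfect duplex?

Primer base counts: A=1, T=1, G=7, C=7 → A+T=2, G+C=14
Perfect-match Tm = 2(2) + 4(14) = 4 + 56 = 60°C
Mismatches (positions where the bases are not complementary): 4 (at positions 1, 2, 11, 13)
Effective Tm = 60 − 4×3 = 60 − 12 = 48°C

48°C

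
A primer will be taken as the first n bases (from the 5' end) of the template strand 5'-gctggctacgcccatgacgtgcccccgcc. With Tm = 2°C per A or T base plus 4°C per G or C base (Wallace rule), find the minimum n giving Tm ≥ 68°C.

First 20 bases: GCTGGCTACGCCCATGACGT → Tm = 66°C (< 68°C)
First 21 bases: GCTGGCTACGCCCATGACGTG → Tm = 70°C (≥ 68°C)
Since every base adds ≥2°C, Tm only increases with n, so the threshold is first crossed at n = 21.

n = 21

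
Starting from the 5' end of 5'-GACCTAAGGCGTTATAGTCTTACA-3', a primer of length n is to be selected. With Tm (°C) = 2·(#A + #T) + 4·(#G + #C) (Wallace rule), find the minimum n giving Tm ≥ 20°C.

First 6 bases: GACCTA → Tm = 18°C (< 20°C)
First 7 bases: GACCTAA → Tm = 20°C (≥ 20°C)
Since every base adds ≥2°C, Tm only increases with n, so the threshold is first crossed at n = 7.

n = 7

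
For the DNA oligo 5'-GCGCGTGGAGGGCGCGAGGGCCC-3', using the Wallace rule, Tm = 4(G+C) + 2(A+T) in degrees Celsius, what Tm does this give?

Base counts: G=13, T=1, A=2, C=7
So N_AT = 3 and N_GC = 20.
Tm = 4·20 + 2·3 = 80 + 6 = 86°C

86°C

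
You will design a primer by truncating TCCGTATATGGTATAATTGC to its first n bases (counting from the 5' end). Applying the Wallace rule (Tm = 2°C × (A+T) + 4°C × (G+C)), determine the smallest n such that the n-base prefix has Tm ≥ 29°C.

First 10 bases: TCCGTATATG → Tm = 28°C (< 29°C)
First 11 bases: TCCGTATATGG → Tm = 32°C (≥ 29°C)
Since every base adds ≥2°C, Tm only increases with n, so the threshold is first crossed at n = 11.

n = 11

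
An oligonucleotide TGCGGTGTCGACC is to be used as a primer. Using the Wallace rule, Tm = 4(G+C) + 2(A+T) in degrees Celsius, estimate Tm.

Base counts: G=5, C=4, A=1, T=3
So N_AT = 4 and N_GC = 9.
Tm = 2×4 + 4×9 = 44°C

44°C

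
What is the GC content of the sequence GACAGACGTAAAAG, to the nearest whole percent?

43%

Base counts: A=7, T=1, G=4, C=2
G+C = 4 + 2 = 6 out of 14 bases
%GC = 6/14 × 100 = 42.86% ≈ 43%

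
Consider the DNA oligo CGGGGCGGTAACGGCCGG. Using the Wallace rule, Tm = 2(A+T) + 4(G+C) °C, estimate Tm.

Counting bases: A=2, T=1, C=5, G=10
A+T = 3, G+C = 15
Tm = 2×3 + 4×15 = 66°C

66°C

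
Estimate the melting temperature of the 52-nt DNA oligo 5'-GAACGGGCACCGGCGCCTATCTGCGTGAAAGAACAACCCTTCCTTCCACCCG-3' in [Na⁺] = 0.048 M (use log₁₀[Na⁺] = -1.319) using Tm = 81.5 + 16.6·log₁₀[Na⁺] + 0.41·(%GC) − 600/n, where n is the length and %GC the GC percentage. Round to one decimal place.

Length n = 52. Scanning the sequence gives G=12, T=8, C=20, A=12.
G+C = 32, so %GC = 32/52 × 100 = 61.538%
Salt term: 16.6 × (-1.319) = -21.895
GC term: 0.41 × 61.538 = 25.231; length term: −600/52 = −11.538
Tm = 81.5 + (-21.895) + 25.231 − 11.538 = 73.298 → 73.3°C

73.3°C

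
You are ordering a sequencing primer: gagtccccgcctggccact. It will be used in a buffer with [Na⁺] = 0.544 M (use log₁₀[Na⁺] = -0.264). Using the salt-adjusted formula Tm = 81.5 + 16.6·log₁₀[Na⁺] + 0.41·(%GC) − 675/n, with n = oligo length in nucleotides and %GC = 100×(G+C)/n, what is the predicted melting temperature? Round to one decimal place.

71.8°C

Length n = 19. A=2, G=5, C=9, T=3
G+C = 14, so %GC = 14/19 × 100 = 73.684%
Salt term: 16.6 × (-0.264) = -4.382
GC term: 0.41 × 73.684 = 30.21; length term: −675/19 = −35.526
Tm = 81.5 + (-4.382) + 30.21 − 35.526 = 71.802 → 71.8°C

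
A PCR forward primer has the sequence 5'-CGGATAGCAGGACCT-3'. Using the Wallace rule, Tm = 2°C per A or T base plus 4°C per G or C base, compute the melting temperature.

Base counts: A=4, T=2, G=5, C=4
AT pairs contribute 6, GC pairs contribute 9.
Tm = 4·9 + 2·6 = 36 + 12 = 48°C

48°C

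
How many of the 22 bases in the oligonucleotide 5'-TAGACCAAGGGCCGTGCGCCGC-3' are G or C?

Base counts: C=8, G=8, A=4, T=2
Total G or C: 8 + 8 = 16

16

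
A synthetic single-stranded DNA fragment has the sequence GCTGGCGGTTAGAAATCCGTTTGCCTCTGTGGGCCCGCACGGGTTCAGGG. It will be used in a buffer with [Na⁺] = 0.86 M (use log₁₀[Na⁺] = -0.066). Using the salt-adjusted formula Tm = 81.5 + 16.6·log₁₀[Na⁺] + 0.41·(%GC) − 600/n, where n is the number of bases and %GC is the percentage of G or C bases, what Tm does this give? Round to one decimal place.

Length n = 50. Base counts: G=19, A=6, C=13, T=12
G+C = 32, so %GC = 32/50 × 100 = 64%
Salt term: 16.6 × (-0.066) = -1.096
GC term: 0.41 × 64 = 26.24; length term: −600/50 = −12
Tm = 81.5 + (-1.096) + 26.24 − 12 = 94.644 → 94.6°C

94.6°C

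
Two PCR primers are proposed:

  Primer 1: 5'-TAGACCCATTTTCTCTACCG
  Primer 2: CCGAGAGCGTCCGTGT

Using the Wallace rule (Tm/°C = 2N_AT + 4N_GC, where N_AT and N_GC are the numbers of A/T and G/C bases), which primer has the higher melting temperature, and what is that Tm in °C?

Primer 1, 58°C

Primer 1: A+T=11, G+C=9 → Tm = 2(11)+4(9) = 58°C
Primer 2: A+T=5, G+C=11 → Tm = 2(5)+4(11) = 54°C
58°C vs 54°C → primer 1 is higher.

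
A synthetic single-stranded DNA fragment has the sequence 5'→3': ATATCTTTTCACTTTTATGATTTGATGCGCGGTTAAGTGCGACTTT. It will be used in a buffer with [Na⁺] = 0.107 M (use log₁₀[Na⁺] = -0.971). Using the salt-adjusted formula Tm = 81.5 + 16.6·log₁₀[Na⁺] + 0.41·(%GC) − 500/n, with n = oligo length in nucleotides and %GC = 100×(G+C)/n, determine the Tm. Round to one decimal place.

68.8°C

Length n = 46. Base counts: G=9, T=21, C=7, A=9
G+C = 16, so %GC = 16/46 × 100 = 34.783%
Salt term: 16.6 × (-0.971) = -16.119
GC term: 0.41 × 34.783 = 14.261; length term: −500/46 = −10.87
Tm = 81.5 + (-16.119) + 14.261 − 10.87 = 68.772 → 68.8°C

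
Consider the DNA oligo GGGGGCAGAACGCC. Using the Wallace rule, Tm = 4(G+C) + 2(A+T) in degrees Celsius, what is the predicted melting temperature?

Base counts: T=0, G=7, A=3, C=4
So N_AT = 3 and N_GC = 11.
Tm = 4·11 + 2·3 = 44 + 6 = 50°C

50°C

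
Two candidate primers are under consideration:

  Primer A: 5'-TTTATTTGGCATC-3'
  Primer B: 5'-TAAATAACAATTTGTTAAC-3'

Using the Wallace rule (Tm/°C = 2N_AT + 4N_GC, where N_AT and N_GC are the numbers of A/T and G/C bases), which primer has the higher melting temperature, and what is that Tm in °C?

Primer A: A+T=9, G+C=4 → Tm = 2(9)+4(4) = 34°C
Primer B: A+T=16, G+C=3 → Tm = 2(16)+4(3) = 44°C
34°C vs 44°C → primer B is higher.

Primer B, 44°C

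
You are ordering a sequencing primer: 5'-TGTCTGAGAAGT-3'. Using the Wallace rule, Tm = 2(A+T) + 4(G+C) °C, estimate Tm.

34°C

Scanning the sequence gives T=4, C=1, G=4, A=3.
So N_AT = 7 and N_GC = 5.
Tm = 2(7) + 4(5) = 14 + 20 = 34°C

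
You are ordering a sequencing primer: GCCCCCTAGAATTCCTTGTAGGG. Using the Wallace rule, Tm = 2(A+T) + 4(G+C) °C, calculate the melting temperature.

C=7, A=4, G=6, T=6
A+T = 10, G+C = 13
Tm = 4·13 + 2·10 = 52 + 20 = 72°C

72°C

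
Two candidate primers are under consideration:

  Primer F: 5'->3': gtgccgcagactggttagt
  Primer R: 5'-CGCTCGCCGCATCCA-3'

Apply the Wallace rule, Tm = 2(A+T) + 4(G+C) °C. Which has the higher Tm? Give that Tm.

Primer F: A+T=8, G+C=11 → Tm = 2(8)+4(11) = 60°C
Primer R: A+T=4, G+C=11 → Tm = 2(4)+4(11) = 52°C
60°C vs 52°C → primer F is higher.

Primer F, 60°C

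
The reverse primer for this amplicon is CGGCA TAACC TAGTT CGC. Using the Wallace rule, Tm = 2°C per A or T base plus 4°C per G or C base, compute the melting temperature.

Counting bases: G=4, T=4, A=4, C=6
So N_AT = 8 and N_GC = 10.
Tm = 2(8) + 4(10) = 16 + 40 = 56°C

56°C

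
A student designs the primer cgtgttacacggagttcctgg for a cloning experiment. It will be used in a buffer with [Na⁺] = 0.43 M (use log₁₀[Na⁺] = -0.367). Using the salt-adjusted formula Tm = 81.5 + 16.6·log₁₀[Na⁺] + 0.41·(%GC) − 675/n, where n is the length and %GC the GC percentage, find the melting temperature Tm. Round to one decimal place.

66.7°C

Length n = 21. Counting bases: T=6, G=7, A=3, C=5
G+C = 12, so %GC = 12/21 × 100 = 57.143%
Salt term: 16.6 × (-0.367) = -6.092
GC term: 0.41 × 57.143 = 23.429; length term: −675/21 = −32.143
Tm = 81.5 + (-6.092) + 23.429 − 32.143 = 66.694 → 66.7°C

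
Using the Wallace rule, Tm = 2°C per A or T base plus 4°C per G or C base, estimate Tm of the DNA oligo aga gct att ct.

Base counts: T=4, G=2, A=3, C=2
AT pairs contribute 7, GC pairs contribute 4.
Tm = 4·4 + 2·7 = 16 + 14 = 30°C

30°C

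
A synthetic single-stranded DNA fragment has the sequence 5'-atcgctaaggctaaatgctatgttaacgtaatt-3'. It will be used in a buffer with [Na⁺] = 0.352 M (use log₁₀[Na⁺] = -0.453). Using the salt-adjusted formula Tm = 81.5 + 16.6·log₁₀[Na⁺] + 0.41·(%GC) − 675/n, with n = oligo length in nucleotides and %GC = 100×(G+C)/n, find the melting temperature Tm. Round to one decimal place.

67.2°C

Length n = 33. Scanning the sequence gives C=5, A=11, T=11, G=6.
G+C = 11, so %GC = 11/33 × 100 = 33.333%
Salt term: 16.6 × (-0.453) = -7.52
GC term: 0.41 × 33.333 = 13.667; length term: −675/33 = −20.455
Tm = 81.5 + (-7.52) + 13.667 − 20.455 = 67.192 → 67.2°C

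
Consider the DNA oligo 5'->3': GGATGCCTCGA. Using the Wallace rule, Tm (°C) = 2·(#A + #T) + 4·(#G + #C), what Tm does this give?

Base counts: C=3, T=2, G=4, A=2
So N_AT = 4 and N_GC = 7.
Tm = 4·7 + 2·4 = 28 + 8 = 36°C

36°C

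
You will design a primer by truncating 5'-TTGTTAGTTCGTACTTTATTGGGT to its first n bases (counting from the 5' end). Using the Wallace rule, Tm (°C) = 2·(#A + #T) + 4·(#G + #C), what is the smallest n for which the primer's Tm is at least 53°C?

n = 21

First 20 bases: TTGTTAGTTCGTACTTTATT → Tm = 50°C (< 53°C)
First 21 bases: TTGTTAGTTCGTACTTTATTG → Tm = 54°C (≥ 53°C)
Each additional base adds 2°C (A/T) or 4°C (G/C), so Tm is non-decreasing in n; n = 21 is the first length to reach 53°C.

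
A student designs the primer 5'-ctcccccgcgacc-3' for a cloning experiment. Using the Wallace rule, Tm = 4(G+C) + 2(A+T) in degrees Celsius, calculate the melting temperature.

Base counts: T=1, C=9, G=2, A=1
So N_AT = 2 and N_GC = 11.
Tm = 2×2 + 4×11 = 48°C

48°C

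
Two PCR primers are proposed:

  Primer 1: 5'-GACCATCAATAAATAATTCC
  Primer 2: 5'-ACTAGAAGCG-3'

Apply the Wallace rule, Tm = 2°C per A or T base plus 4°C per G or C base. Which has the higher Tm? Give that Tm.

Primer 1: A+T=14, G+C=6 → Tm = 2(14)+4(6) = 52°C
Primer 2: A+T=5, G+C=5 → Tm = 2(5)+4(5) = 30°C
52°C vs 30°C → primer 1 is higher.

Primer 1, 52°C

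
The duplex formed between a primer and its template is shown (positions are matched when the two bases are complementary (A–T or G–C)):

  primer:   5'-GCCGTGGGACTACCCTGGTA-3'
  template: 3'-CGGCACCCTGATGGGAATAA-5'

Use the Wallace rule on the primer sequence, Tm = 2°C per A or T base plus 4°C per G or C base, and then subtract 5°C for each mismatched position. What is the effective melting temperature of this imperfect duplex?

Primer base counts: A=3, T=4, G=7, C=6 → A+T=7, G+C=13
Perfect-match Tm = 2(7) + 4(13) = 14 + 52 = 66°C
Mismatches (positions where the bases are not complementary): 3 (at positions 17, 18, 20)
Effective Tm = 66 − 3×5 = 66 − 15 = 51°C

51°C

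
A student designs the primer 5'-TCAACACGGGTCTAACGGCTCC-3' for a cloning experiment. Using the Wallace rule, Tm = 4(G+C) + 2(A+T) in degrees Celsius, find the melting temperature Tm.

70°C

Base counts: C=8, T=4, A=5, G=5
AT pairs contribute 9, GC pairs contribute 13.
Tm = 2×9 + 4×13 = 70°C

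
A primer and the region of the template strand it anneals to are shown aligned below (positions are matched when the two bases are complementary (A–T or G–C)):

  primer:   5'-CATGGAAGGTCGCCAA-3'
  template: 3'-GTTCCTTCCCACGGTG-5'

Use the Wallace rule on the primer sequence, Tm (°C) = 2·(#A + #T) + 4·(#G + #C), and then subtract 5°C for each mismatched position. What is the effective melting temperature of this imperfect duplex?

30°C

Primer base counts: A=5, T=2, G=5, C=4 → A+T=7, G+C=9
Perfect-match Tm = 2(7) + 4(9) = 14 + 36 = 50°C
Mismatches (positions where the bases are not complementary): 4 (at positions 3, 10, 11, 16)
Effective Tm = 50 − 4×5 = 50 − 20 = 30°C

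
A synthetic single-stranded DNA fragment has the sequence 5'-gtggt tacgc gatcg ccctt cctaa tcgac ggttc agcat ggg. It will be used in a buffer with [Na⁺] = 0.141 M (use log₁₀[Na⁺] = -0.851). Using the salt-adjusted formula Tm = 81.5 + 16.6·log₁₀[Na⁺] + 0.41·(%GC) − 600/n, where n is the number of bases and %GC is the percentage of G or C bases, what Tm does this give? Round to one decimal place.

77.3°C

Length n = 43. C=12, T=11, A=7, G=13
G+C = 25, so %GC = 25/43 × 100 = 58.14%
Salt term: 16.6 × (-0.851) = -14.127
GC term: 0.41 × 58.14 = 23.837; length term: −600/43 = −13.953
Tm = 81.5 + (-14.127) + 23.837 − 13.953 = 77.257 → 77.3°C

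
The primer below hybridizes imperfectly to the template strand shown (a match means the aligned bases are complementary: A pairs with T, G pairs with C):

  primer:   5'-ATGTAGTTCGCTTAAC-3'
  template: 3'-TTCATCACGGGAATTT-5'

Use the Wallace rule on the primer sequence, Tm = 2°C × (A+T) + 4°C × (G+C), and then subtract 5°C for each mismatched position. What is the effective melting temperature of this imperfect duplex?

24°C

Primer base counts: A=4, T=6, G=3, C=3 → A+T=10, G+C=6
Perfect-match Tm = 2(10) + 4(6) = 20 + 24 = 44°C
Mismatches (positions where the bases are not complementary): 4 (at positions 2, 8, 10, 16)
Effective Tm = 44 − 4×5 = 44 − 20 = 24°C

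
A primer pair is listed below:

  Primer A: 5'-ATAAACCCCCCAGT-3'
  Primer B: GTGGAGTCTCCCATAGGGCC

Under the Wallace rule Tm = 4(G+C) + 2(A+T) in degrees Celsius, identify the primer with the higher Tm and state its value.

Primer B, 66°C

Primer A: A+T=7, G+C=7 → Tm = 2(7)+4(7) = 42°C
Primer B: A+T=7, G+C=13 → Tm = 2(7)+4(13) = 66°C
42°C vs 66°C → primer B is higher.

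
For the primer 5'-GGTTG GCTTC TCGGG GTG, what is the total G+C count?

12

Scanning the sequence gives T=6, C=3, G=9, A=0.
G+C = 9 + 3 = 12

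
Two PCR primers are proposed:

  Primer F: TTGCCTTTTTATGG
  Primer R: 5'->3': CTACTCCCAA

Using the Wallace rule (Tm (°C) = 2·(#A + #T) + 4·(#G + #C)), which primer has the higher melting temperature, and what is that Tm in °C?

Primer F: A+T=9, G+C=5 → Tm = 2(9)+4(5) = 38°C
Primer R: A+T=5, G+C=5 → Tm = 2(5)+4(5) = 30°C
38°C vs 30°C → primer F is higher.

Primer F, 38°C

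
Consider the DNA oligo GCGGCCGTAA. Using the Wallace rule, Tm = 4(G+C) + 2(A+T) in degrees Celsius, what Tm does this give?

Base counts: G=4, C=3, A=2, T=1
AT pairs contribute 3, GC pairs contribute 7.
Tm = 2×3 + 4×7 = 34°C

34°C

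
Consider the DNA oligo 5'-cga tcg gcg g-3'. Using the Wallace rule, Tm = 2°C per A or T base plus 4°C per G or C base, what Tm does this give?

Counting bases: T=1, A=1, G=5, C=3
So N_AT = 2 and N_GC = 8.
Tm = 2(2) + 4(8) = 4 + 32 = 36°C

36°C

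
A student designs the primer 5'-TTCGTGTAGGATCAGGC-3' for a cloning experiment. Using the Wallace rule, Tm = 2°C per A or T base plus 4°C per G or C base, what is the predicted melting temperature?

52°C

Counting bases: G=6, C=3, T=5, A=3
So N_AT = 8 and N_GC = 9.
Tm = 4·9 + 2·8 = 36 + 16 = 52°C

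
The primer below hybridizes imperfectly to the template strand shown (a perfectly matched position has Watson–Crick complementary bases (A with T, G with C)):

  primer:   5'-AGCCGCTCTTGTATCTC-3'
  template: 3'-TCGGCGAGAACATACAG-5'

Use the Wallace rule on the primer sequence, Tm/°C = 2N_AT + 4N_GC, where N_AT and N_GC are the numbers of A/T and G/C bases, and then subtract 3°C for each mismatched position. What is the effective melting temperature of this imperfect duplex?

Primer base counts: A=2, T=6, G=3, C=6 → A+T=8, G+C=9
Perfect-match Tm = 2(8) + 4(9) = 16 + 36 = 52°C
Mismatches (positions where the bases are not complementary): 1 (at position 15)
Effective Tm = 52 − 1×3 = 52 − 3 = 49°C

49°C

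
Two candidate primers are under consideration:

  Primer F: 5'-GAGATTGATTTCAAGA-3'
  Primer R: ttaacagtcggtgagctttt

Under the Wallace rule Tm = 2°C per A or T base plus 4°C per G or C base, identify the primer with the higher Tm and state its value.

Primer R, 56°C

Primer F: A+T=11, G+C=5 → Tm = 2(11)+4(5) = 42°C
Primer R: A+T=12, G+C=8 → Tm = 2(12)+4(8) = 56°C
42°C vs 56°C → primer R is higher.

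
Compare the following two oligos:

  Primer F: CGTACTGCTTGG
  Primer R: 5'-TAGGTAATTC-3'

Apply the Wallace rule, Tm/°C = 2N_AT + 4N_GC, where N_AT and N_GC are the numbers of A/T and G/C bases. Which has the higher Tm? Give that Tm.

Primer F, 38°C

Primer F: A+T=5, G+C=7 → Tm = 2(5)+4(7) = 38°C
Primer R: A+T=7, G+C=3 → Tm = 2(7)+4(3) = 26°C
38°C vs 26°C → primer F is higher.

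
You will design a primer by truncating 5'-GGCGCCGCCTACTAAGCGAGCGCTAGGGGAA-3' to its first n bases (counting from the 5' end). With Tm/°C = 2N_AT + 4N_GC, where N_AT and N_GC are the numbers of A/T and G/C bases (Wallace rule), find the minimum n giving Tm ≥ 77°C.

First 22 bases: GGCGCCGCCTACTAAGCGAGCG → Tm = 76°C (< 77°C)
First 23 bases: GGCGCCGCCTACTAAGCGAGCGC → Tm = 80°C (≥ 77°C)
Each additional base adds 2°C (A/T) or 4°C (G/C), so Tm is non-decreasing in n; n = 23 is the first length to reach 77°C.

n = 23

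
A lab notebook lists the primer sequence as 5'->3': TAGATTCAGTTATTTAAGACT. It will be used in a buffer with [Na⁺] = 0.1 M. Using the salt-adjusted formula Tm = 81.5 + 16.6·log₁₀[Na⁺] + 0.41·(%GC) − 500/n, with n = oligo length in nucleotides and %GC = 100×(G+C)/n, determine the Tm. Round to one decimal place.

Length n = 21. Base counts: G=3, A=7, T=9, C=2
G+C = 5, so %GC = 5/21 × 100 = 23.81%
Salt term: 16.6 × (-1) = -16.6
GC term: 0.41 × 23.81 = 9.762; length term: −500/21 = −23.81
Tm = 81.5 + (-16.6) + 9.762 − 23.81 = 50.852 → 50.9°C

50.9°C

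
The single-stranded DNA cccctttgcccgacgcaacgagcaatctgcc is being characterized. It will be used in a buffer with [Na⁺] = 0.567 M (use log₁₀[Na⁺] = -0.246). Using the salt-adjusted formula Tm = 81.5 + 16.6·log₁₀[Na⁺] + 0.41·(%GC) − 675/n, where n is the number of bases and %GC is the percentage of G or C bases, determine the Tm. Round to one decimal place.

Length n = 31. Base counts: T=5, A=6, G=6, C=14
G+C = 20, so %GC = 20/31 × 100 = 64.516%
Salt term: 16.6 × (-0.246) = -4.084
GC term: 0.41 × 64.516 = 26.452; length term: −675/31 = −21.774
Tm = 81.5 + (-4.084) + 26.452 − 21.774 = 82.094 → 82.1°C

82.1°C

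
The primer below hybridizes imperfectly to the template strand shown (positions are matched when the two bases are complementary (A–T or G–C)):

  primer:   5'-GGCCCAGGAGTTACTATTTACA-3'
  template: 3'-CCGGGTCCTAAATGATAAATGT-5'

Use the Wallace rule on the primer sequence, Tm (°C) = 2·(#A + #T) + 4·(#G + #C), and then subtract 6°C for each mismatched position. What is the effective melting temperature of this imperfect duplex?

Primer base counts: A=6, T=6, G=5, C=5 → A+T=12, G+C=10
Perfect-match Tm = 2(12) + 4(10) = 24 + 40 = 64°C
Mismatches (positions where the bases are not complementary): 1 (at position 10)
Effective Tm = 64 − 1×6 = 64 − 6 = 58°C

58°C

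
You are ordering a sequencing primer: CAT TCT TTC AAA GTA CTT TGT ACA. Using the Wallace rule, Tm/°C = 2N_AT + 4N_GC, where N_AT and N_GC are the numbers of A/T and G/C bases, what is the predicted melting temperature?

Base counts: G=2, A=7, C=5, T=10
AT pairs contribute 17, GC pairs contribute 7.
Tm = 2(17) + 4(7) = 34 + 28 = 62°C

62°C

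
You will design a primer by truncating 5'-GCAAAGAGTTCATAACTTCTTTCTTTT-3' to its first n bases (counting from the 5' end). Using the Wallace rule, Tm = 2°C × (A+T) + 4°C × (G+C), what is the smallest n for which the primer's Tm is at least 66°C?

First 24 bases: GCAAAGAGTTCATAACTTCTTTCT → Tm = 64°C (< 66°C)
First 25 bases: GCAAAGAGTTCATAACTTCTTTCTT → Tm = 66°C (≥ 66°C)
Each additional base adds 2°C (A/T) or 4°C (G/C), so Tm is non-decreasing in n; n = 25 is the first length to reach 66°C.

n = 25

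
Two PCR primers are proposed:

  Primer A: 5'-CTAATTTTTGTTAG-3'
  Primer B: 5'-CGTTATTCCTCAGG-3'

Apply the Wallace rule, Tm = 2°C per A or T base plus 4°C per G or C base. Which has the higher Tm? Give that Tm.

Primer B, 42°C

Primer A: A+T=11, G+C=3 → Tm = 2(11)+4(3) = 34°C
Primer B: A+T=7, G+C=7 → Tm = 2(7)+4(7) = 42°C
34°C vs 42°C → primer B is higher.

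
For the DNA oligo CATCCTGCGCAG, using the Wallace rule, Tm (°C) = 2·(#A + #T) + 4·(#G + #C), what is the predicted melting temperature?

40°C

Counting bases: G=3, A=2, C=5, T=2
AT pairs contribute 4, GC pairs contribute 8.
Tm = 2×4 + 4×8 = 40°C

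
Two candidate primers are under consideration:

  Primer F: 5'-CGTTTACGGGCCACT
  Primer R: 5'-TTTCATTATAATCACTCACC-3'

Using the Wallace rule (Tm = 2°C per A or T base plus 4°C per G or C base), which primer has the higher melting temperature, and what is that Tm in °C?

Primer F: A+T=6, G+C=9 → Tm = 2(6)+4(9) = 48°C
Primer R: A+T=14, G+C=6 → Tm = 2(14)+4(6) = 52°C
48°C vs 52°C → primer R is higher.

Primer R, 52°C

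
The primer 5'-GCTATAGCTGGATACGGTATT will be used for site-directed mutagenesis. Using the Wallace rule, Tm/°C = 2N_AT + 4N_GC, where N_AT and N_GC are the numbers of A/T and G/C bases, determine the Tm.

Counting bases: G=6, A=5, C=3, T=7
AT pairs contribute 12, GC pairs contribute 9.
Tm = 2×12 + 4×9 = 60°C

60°C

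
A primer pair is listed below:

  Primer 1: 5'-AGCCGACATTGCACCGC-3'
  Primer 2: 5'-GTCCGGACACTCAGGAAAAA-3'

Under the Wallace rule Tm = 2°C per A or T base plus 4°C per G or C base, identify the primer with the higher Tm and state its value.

Primer 1: A+T=6, G+C=11 → Tm = 2(6)+4(11) = 56°C
Primer 2: A+T=10, G+C=10 → Tm = 2(10)+4(10) = 60°C
56°C vs 60°C → primer 2 is higher.

Primer 2, 60°C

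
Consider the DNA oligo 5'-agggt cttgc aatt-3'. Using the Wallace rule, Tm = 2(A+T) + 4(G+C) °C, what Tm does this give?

40°C

C=2, A=3, G=4, T=5
So N_AT = 8 and N_GC = 6.
Tm = 2(8) + 4(6) = 16 + 24 = 40°C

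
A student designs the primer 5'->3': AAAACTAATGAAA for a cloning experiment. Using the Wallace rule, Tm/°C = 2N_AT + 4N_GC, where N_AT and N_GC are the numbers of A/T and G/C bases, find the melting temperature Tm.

30°C

Base counts: C=1, A=9, G=1, T=2
So N_AT = 11 and N_GC = 2.
Tm = 2(11) + 4(2) = 22 + 8 = 30°C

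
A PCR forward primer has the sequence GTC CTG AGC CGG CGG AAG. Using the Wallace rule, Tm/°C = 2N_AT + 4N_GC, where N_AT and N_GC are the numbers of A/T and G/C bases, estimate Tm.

Counting bases: C=5, G=8, A=3, T=2
So N_AT = 5 and N_GC = 13.
Tm = 4·13 + 2·5 = 52 + 10 = 62°C

62°C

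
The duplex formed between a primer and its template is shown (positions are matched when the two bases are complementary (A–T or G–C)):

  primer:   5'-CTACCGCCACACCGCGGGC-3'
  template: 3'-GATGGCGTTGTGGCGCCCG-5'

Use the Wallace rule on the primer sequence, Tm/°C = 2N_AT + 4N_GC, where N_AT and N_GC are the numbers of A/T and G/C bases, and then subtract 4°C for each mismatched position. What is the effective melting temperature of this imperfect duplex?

Primer base counts: A=3, T=1, G=5, C=10 → A+T=4, G+C=15
Perfect-match Tm = 2(4) + 4(15) = 8 + 60 = 68°C
Mismatches (positions where the bases are not complementary): 1 (at position 8)
Effective Tm = 68 − 1×4 = 68 − 4 = 64°C

64°C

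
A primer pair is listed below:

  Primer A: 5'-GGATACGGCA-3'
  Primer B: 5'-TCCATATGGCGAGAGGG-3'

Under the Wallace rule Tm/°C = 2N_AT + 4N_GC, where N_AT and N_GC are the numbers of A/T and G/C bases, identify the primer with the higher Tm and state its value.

Primer A: A+T=4, G+C=6 → Tm = 2(4)+4(6) = 32°C
Primer B: A+T=7, G+C=10 → Tm = 2(7)+4(10) = 54°C
32°C vs 54°C → primer B is higher.

Primer B, 54°C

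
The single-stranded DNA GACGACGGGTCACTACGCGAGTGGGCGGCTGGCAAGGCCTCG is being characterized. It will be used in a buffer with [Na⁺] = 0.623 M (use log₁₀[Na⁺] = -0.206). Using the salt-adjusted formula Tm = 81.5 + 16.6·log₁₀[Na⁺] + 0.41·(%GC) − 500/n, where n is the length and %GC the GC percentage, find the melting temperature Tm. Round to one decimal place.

Length n = 42. Scanning the sequence gives T=5, A=7, G=18, C=12.
G+C = 30, so %GC = 30/42 × 100 = 71.429%
Salt term: 16.6 × (-0.206) = -3.42
GC term: 0.41 × 71.429 = 29.286; length term: −500/42 = −11.905
Tm = 81.5 + (-3.42) + 29.286 − 11.905 = 95.461 → 95.5°C

95.5°C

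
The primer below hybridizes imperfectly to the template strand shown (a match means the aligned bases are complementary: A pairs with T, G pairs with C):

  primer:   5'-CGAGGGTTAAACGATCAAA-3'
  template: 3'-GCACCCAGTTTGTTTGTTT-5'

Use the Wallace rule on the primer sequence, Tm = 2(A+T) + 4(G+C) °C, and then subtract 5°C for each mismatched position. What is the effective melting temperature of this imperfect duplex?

Primer base counts: A=8, T=3, G=5, C=3 → A+T=11, G+C=8
Perfect-match Tm = 2(11) + 4(8) = 22 + 32 = 54°C
Mismatches (positions where the bases are not complementary): 4 (at positions 3, 8, 13, 15)
Effective Tm = 54 − 4×5 = 54 − 20 = 34°C

34°C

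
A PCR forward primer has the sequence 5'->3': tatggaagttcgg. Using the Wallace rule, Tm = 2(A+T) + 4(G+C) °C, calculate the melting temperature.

38°C

Base counts: T=4, C=1, G=5, A=3
AT pairs contribute 7, GC pairs contribute 6.
Tm = 4·6 + 2·7 = 24 + 14 = 38°C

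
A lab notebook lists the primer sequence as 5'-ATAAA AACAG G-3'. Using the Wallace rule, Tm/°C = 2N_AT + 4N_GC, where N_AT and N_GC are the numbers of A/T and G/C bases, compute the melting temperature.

28°C

G=2, T=1, A=7, C=1
So N_AT = 8 and N_GC = 3.
Tm = 4·3 + 2·8 = 12 + 16 = 28°C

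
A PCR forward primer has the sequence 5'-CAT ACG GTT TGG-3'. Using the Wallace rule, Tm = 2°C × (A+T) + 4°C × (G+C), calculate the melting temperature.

Base counts: G=4, A=2, T=4, C=2
AT pairs contribute 6, GC pairs contribute 6.
Tm = 4·6 + 2·6 = 24 + 12 = 36°C

36°C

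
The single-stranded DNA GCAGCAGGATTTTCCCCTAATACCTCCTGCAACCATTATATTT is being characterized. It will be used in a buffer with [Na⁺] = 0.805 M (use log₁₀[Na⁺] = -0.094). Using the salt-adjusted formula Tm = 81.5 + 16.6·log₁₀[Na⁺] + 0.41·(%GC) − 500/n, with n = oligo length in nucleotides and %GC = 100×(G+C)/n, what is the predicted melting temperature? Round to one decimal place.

Length n = 43. Counting bases: A=11, G=5, T=14, C=13
G+C = 18, so %GC = 18/43 × 100 = 41.86%
Salt term: 16.6 × (-0.094) = -1.56
GC term: 0.41 × 41.86 = 17.163; length term: −500/43 = −11.628
Tm = 81.5 + (-1.56) + 17.163 − 11.628 = 85.475 → 85.5°C

85.5°C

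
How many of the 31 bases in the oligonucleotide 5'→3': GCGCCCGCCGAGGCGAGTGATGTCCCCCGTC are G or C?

Counting bases: T=4, G=11, A=3, C=13
G+C = 11 + 13 = 24

24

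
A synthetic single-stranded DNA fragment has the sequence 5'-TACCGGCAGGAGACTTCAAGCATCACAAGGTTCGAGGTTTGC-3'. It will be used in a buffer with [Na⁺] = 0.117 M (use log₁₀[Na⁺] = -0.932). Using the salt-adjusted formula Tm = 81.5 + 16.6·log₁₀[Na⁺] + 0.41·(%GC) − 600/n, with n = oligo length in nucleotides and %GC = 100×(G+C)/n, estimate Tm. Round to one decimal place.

73.2°C

Length n = 42. A=11, T=9, G=12, C=10
G+C = 22, so %GC = 22/42 × 100 = 52.381%
Salt term: 16.6 × (-0.932) = -15.471
GC term: 0.41 × 52.381 = 21.476; length term: −600/42 = −14.286
Tm = 81.5 + (-15.471) + 21.476 − 14.286 = 73.219 → 73.2°C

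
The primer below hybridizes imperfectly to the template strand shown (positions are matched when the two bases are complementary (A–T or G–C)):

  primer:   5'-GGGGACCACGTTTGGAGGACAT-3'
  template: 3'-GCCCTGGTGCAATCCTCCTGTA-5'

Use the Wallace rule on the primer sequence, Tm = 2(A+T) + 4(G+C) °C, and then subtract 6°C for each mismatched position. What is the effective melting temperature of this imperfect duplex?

Primer base counts: A=5, T=4, G=9, C=4 → A+T=9, G+C=13
Perfect-match Tm = 2(9) + 4(13) = 18 + 52 = 70°C
Mismatches (positions where the bases are not complementary): 2 (at positions 1, 13)
Effective Tm = 70 − 2×6 = 70 − 12 = 58°C

58°C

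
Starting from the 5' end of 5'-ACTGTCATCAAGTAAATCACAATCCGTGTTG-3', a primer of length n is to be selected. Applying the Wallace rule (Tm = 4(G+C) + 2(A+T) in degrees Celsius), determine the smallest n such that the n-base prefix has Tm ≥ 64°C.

n = 24

First 23 bases: ACTGTCATCAAGTAAATCACAAT → Tm = 60°C (< 64°C)
First 24 bases: ACTGTCATCAAGTAAATCACAATC → Tm = 64°C (≥ 64°C)
Since every base adds ≥2°C, Tm only increases with n, so the threshold is first crossed at n = 24.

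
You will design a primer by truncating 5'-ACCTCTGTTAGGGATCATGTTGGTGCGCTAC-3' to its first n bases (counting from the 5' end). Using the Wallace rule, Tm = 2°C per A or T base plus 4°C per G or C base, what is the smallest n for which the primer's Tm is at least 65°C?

n = 23

First 22 bases: ACCTCTGTTAGGGATCATGTTG → Tm = 64°C (< 65°C)
First 23 bases: ACCTCTGTTAGGGATCATGTTGG → Tm = 68°C (≥ 65°C)
Each additional base adds 2°C (A/T) or 4°C (G/C), so Tm is non-decreasing in n; n = 23 is the first length to reach 65°C.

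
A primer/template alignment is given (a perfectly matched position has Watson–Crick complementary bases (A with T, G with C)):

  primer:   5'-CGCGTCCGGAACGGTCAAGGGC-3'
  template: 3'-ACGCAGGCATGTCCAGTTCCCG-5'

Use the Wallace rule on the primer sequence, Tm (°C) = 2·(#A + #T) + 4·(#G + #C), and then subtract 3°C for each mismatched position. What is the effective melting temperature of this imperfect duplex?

64°C

Primer base counts: A=4, T=2, G=9, C=7 → A+T=6, G+C=16
Perfect-match Tm = 2(6) + 4(16) = 12 + 64 = 76°C
Mismatches (positions where the bases are not complementary): 4 (at positions 1, 9, 11, 12)
Effective Tm = 76 − 4×3 = 76 − 12 = 64°C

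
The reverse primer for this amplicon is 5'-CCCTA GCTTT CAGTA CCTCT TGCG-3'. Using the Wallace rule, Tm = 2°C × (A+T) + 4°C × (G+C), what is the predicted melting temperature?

Counting bases: G=4, T=8, C=9, A=3
A+T = 11, G+C = 13
Tm = 2×11 + 4×13 = 74°C

74°C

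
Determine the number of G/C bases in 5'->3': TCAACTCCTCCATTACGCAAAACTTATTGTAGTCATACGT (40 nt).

Scanning the sequence gives C=11, T=13, G=4, A=12.
Total G or C: 4 + 11 = 15

15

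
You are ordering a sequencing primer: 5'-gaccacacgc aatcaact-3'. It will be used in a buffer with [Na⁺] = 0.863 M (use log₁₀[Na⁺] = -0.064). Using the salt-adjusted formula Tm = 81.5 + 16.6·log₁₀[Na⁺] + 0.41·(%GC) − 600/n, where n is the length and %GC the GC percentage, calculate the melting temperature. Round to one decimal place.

Length n = 18. Scanning the sequence gives T=2, A=7, G=2, C=7.
G+C = 9, so %GC = 9/18 × 100 = 50%
Salt term: 16.6 × (-0.064) = -1.062
GC term: 0.41 × 50 = 20.5; length term: −600/18 = −33.333
Tm = 81.5 + (-1.062) + 20.5 − 33.333 = 67.605 → 67.6°C

67.6°C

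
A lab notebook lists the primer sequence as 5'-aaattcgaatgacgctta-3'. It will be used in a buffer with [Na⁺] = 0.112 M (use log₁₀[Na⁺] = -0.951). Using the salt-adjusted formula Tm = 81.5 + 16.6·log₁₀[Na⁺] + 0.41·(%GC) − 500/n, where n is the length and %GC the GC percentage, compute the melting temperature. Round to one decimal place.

Length n = 18. Counting bases: A=7, T=5, C=3, G=3
G+C = 6, so %GC = 6/18 × 100 = 33.333%
Salt term: 16.6 × (-0.951) = -15.787
GC term: 0.41 × 33.333 = 13.667; length term: −500/18 = −27.778
Tm = 81.5 + (-15.787) + 13.667 − 27.778 = 51.602 → 51.6°C

51.6°C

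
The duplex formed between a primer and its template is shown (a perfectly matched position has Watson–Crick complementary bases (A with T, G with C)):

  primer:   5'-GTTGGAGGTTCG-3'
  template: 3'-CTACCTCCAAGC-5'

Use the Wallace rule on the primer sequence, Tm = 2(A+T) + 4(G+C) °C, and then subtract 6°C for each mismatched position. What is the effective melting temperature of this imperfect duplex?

32°C

Primer base counts: A=1, T=4, G=6, C=1 → A+T=5, G+C=7
Perfect-match Tm = 2(5) + 4(7) = 10 + 28 = 38°C
Mismatches (positions where the bases are not complementary): 1 (at position 2)
Effective Tm = 38 − 1×6 = 38 − 6 = 32°C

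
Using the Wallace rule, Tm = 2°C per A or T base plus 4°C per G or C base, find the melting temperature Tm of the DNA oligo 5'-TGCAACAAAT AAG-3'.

34°C

Counting bases: C=2, T=2, G=2, A=7
AT pairs contribute 9, GC pairs contribute 4.
Tm = 4·4 + 2·9 = 16 + 18 = 34°C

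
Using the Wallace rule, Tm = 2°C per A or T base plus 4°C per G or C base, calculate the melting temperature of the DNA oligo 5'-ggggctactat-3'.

C=2, A=2, T=3, G=4
So N_AT = 5 and N_GC = 6.
Tm = 4·6 + 2·5 = 24 + 10 = 34°C

34°C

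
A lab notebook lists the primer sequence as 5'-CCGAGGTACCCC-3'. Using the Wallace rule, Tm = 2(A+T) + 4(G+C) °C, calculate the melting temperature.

42°C

Counting bases: T=1, A=2, C=6, G=3
AT pairs contribute 3, GC pairs contribute 9.
Tm = 4·9 + 2·3 = 36 + 6 = 42°C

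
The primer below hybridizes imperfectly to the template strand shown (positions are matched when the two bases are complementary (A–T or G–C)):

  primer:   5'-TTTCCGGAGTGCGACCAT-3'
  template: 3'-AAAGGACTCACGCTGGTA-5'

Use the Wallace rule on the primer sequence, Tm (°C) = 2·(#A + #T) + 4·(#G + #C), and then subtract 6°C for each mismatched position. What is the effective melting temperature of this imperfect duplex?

Primer base counts: A=3, T=5, G=5, C=5 → A+T=8, G+C=10
Perfect-match Tm = 2(8) + 4(10) = 16 + 40 = 56°C
Mismatches (positions where the bases are not complementary): 1 (at position 6)
Effective Tm = 56 − 1×6 = 56 − 6 = 50°C

50°C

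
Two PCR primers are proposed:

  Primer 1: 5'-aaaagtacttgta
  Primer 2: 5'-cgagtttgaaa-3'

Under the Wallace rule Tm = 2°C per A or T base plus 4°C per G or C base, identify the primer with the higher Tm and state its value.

Primer 1, 32°C

Primer 1: A+T=10, G+C=3 → Tm = 2(10)+4(3) = 32°C
Primer 2: A+T=7, G+C=4 → Tm = 2(7)+4(4) = 30°C
32°C vs 30°C → primer 1 is higher.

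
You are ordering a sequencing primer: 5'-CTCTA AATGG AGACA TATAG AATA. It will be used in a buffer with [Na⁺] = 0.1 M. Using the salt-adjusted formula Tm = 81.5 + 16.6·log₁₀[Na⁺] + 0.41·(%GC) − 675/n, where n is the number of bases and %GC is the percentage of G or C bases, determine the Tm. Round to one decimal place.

48.7°C

Length n = 24. Scanning the sequence gives G=4, A=11, C=3, T=6.
G+C = 7, so %GC = 7/24 × 100 = 29.167%
Salt term: 16.6 × (-1) = -16.6
GC term: 0.41 × 29.167 = 11.958; length term: −675/24 = −28.125
Tm = 81.5 + (-16.6) + 11.958 − 28.125 = 48.733 → 48.7°C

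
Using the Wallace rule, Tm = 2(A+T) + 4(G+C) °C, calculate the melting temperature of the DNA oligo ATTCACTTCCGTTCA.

42°C

Scanning the sequence gives G=1, T=6, A=3, C=5.
A+T = 9, G+C = 6
Tm = 4·6 + 2·9 = 24 + 18 = 42°C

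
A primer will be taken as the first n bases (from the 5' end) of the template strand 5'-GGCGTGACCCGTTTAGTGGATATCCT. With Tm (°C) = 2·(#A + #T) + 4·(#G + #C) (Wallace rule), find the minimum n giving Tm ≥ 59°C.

First 18 bases: GGCGTGACCCGTTTAGTG → Tm = 58°C (< 59°C)
First 19 bases: GGCGTGACCCGTTTAGTGG → Tm = 62°C (≥ 59°C)
Each additional base adds 2°C (A/T) or 4°C (G/C), so Tm is non-decreasing in n; n = 19 is the first length to reach 59°C.

n = 19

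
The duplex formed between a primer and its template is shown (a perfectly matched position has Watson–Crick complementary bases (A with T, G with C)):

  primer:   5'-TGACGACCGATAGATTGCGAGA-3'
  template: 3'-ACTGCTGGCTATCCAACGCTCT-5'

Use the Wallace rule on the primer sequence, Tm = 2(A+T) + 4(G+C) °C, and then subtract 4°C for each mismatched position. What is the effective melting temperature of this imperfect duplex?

Primer base counts: A=7, T=4, G=7, C=4 → A+T=11, G+C=11
Perfect-match Tm = 2(11) + 4(11) = 22 + 44 = 66°C
Mismatches (positions where the bases are not complementary): 1 (at position 14)
Effective Tm = 66 − 1×4 = 66 − 4 = 62°C

62°C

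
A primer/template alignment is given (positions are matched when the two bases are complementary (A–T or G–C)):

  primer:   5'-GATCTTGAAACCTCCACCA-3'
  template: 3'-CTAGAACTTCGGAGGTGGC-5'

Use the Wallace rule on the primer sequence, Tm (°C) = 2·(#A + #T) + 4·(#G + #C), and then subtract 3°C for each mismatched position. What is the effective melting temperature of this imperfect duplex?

Primer base counts: A=6, T=4, G=2, C=7 → A+T=10, G+C=9
Perfect-match Tm = 2(10) + 4(9) = 20 + 36 = 56°C
Mismatches (positions where the bases are not complementary): 2 (at positions 10, 19)
Effective Tm = 56 − 2×3 = 56 − 6 = 50°C

50°C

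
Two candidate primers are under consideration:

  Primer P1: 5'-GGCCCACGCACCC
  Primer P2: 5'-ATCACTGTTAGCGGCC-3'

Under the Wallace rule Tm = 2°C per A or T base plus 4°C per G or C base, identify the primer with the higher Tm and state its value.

Primer P1: A+T=2, G+C=11 → Tm = 2(2)+4(11) = 48°C
Primer P2: A+T=7, G+C=9 → Tm = 2(7)+4(9) = 50°C
48°C vs 50°C → primer P2 is higher.

Primer P2, 50°C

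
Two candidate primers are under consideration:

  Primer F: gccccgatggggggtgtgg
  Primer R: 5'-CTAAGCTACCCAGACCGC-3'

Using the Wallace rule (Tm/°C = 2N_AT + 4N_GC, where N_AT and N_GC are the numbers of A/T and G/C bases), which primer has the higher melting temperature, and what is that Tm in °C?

Primer F: A+T=4, G+C=15 → Tm = 2(4)+4(15) = 68°C
Primer R: A+T=7, G+C=11 → Tm = 2(7)+4(11) = 58°C
68°C vs 58°C → primer F is higher.

Primer F, 68°C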